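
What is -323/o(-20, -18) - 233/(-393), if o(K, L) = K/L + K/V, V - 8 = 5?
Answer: 14863513/19650 ≈ 756.41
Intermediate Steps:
V = 13 (V = 8 + 5 = 13)
o(K, L) = K/13 + K/L (o(K, L) = K/L + K/13 = K/13 + K/L)
-323/o(-20, -18) - 233/(-393) = -323/((1/13)*(-20) - 20/(-18)) - 233/(-393) = -323/(-20/13 - 20*(-1/18)) - 233*(-1/393) = -323/(-20/13 + 10/9) + 233/393 = -323/(-50/117) + 233/393 = -323*(-117/50) + 233/393 = 37791/50 + 233/393 = 14863513/19650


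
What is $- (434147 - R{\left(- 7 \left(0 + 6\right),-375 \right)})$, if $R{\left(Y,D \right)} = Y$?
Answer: $-434189$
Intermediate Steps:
$- (434147 - R{\left(- 7 \left(0 + 6\right),-375 \right)}) = - (434147 - - 7 \left(0 + 6\right)) = - (434147 - \left(-7\right) 6) = - (434147 - -42) = - (434147 + 42) = \left(-1\right) 434189 = -434189$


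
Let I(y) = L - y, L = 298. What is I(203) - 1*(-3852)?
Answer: 3947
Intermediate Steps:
I(y) = 298 - y
I(203) - 1*(-3852) = (298 - 1*203) - 1*(-3852) = (298 - 203) + 3852 = 95 + 3852 = 3947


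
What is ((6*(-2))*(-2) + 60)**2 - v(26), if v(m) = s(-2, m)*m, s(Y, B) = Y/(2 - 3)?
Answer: 7004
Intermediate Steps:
s(Y, B) = -Y (s(Y, B) = Y/(-1) = Y*(-1) = -Y)
v(m) = 2*m (v(m) = (-1*(-2))*m = 2*m)
((6*(-2))*(-2) + 60)**2 - v(26) = ((6*(-2))*(-2) + 60)**2 - 2*26 = (-12*(-2) + 60)**2 - 1*52 = (24 + 60)**2 - 52 = 84**2 - 52 = 7056 - 52 = 7004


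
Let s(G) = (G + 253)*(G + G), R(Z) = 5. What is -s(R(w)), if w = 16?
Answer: -2580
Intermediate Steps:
s(G) = 2*G*(253 + G) (s(G) = (253 + G)*(2*G) = 2*G*(253 + G))
-s(R(w)) = -2*5*(253 + 5) = -2*5*258 = -1*2580 = -2580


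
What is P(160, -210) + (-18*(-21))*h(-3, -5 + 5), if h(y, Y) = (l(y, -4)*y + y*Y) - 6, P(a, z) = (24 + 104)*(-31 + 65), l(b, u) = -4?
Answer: 6620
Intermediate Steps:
P(a, z) = 4352 (P(a, z) = 128*34 = 4352)
h(y, Y) = -6 - 4*y + Y*y (h(y, Y) = (-4*y + y*Y) - 6 = (-4*y + Y*y) - 6 = -6 - 4*y + Y*y)
P(160, -210) + (-18*(-21))*h(-3, -5 + 5) = 4352 + (-18*(-21))*(-6 - 4*(-3) + (-5 + 5)*(-3)) = 4352 + 378*(-6 + 12 + 0*(-3)) = 4352 + 378*(-6 + 12 + 0) = 4352 + 378*6 = 4352 + 2268 = 6620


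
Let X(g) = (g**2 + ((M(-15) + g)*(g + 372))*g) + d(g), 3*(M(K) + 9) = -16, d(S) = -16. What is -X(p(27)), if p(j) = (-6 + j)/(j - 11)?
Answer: 26190355/4096 ≈ 6394.1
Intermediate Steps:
p(j) = (-6 + j)/(-11 + j)
M(K) = -43/3 (M(K) = -9 + (1/3)*(-16) = -9 - 16/3 = -43/3)
X(g) = -16 + g**2 + g*(372 + g)*(-43/3 + g) (X(g) = (g**2 + ((-43/3 + g)*(g + 372))*g) - 16 = (g**2 + ((-43/3 + g)*(372 + g))*g) - 16 = (g**2 + ((372 + g)*(-43/3 + g))*g) - 16 = (g**2 + g*(372 + g)*(-43/3 + g)) - 16 = -16 + g**2 + g*(372 + g)*(-43/3 + g))
-X(p(27)) = -(-16 + ((-6 + 27)/(-11 + 27))**3 - 5332*(-6 + 27)/(-11 + 27) + 1076*((-6 + 27)/(-11 + 27))**2/3) = -(-16 + (21/16)**3 - 5332*21/16 + 1076*(21/16)**2/3) = -(-16 + 9261/4096 - 27993/4 + (1076/3)*(441/256)) = -(-16 + 9261/4096 - 27993/4 + 39543/64) = -1*(-26190355/4096) = 26190355/4096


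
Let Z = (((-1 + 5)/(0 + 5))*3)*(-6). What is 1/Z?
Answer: -5/72 ≈ -0.069444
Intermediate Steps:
Z = -72/5 (Z = ((4/5)*3)*(-6) = ((4*(⅕))*3)*(-6) = ((⅘)*3)*(-6) = (12/5)*(-6) = -72/5 ≈ -14.400)
1/Z = 1/(-72/5) = -5/72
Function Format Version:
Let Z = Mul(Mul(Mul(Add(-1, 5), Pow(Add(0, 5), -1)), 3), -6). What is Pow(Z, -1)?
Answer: Rational(-5, 72) ≈ -0.069444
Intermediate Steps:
Z = Rational(-72, 5) (Z = Mul(Mul(Mul(4, Pow(5, -1)), 3), -6) = Mul(Mul(Mul(4, Rational(1, 5)), 3), -6) = Mul(Mul(Rational(4, 5), 3), -6) = Mul(Rational(12, 5), -6) = Rational(-72, 5) ≈ -14.400)
Pow(Z, -1) = Pow(Rational(-72, 5), -1) = Rational(-5, 72)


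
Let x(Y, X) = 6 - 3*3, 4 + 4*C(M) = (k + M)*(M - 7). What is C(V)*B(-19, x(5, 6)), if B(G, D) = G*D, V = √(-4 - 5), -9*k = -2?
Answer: -2489/12 - 1159*I/4 ≈ -207.42 - 289.75*I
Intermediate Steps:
k = 2/9 (k = -⅑*(-2) = 2/9 ≈ 0.22222)
V = 3*I (V = √(-9) = 3*I ≈ 3.0*I)
C(M) = -1 + (-7 + M)*(2/9 + M)/4 (C(M) = -1 + ((2/9 + M)*(M - 7))/4 = -1 + ((2/9 + M)*(-7 + M))/4 = -1 + ((-7 + M)*(2/9 + M))/4 = -1 + (-7 + M)*(2/9 + M)/4)
x(Y, X) = -3 (x(Y, X) = 6 - 9 = -3)
B(G, D) = D*G
C(V)*B(-19, x(5, 6)) = (-25/18 - 61*I/12 + (3*I)²/4)*(-3*(-19)) = (-25/18 - 61*I/12 + (¼)*(-9))*57 = (-25/18 - 61*I/12 - 9/4)*57 = (-131/36 - 61*I/12)*57 = -2489/12 - 1159*I/4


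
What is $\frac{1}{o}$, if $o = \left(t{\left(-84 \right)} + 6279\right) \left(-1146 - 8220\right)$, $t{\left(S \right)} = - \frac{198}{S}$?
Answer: $- \frac{1}{58831191} \approx -1.6998 \cdot 10^{-8}$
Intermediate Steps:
$o = -58831191$ ($o = \left(- \frac{198}{-84} + 6279\right) \left(-1146 - 8220\right) = \left(\left(-198\right) \left(- \frac{1}{84}\right) + 6279\right) \left(-9366\right) = \left(\frac{33}{14} + 6279\right) \left(-9366\right) = \frac{87939}{14} \left(-9366\right) = -58831191$)
$\frac{1}{o} = \frac{1}{-58831191} = - \frac{1}{58831191}$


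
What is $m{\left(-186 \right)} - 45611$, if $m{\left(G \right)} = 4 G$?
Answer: $-46355$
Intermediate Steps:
$m{\left(-186 \right)} - 45611 = 4 \left(-186\right) - 45611 = -744 - 45611 = -46355$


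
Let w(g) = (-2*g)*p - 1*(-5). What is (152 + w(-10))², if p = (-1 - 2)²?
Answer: 113569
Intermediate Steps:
p = 9 (p = (-3)² = 9)
w(g) = 5 - 18*g (w(g) = -2*g*9 - 1*(-5) = -18*g + 5 = 5 - 18*g)
(152 + w(-10))² = (152 + (5 - 18*(-10)))² = (152 + (5 + 180))² = (152 + 185)² = 337² = 113569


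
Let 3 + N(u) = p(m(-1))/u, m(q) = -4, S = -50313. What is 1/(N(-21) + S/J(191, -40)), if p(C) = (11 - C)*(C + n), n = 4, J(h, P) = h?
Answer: -191/50886 ≈ -0.0037535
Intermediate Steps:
p(C) = (4 + C)*(11 - C) (p(C) = (11 - C)*(C + 4) = (11 - C)*(4 + C) = (4 + C)*(11 - C))
N(u) = -3 (N(u) = -3 + (44 - 1*(-4)**2 + 7*(-4))/u = -3 + (44 - 1*16 - 28)/u = -3 + (44 - 16 - 28)/u = -3 + 0/u = -3 + 0 = -3)
1/(N(-21) + S/J(191, -40)) = 1/(-3 - 50313/191) = 1/(-50886/191) = -191/50886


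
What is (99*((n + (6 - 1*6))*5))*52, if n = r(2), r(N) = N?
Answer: 51480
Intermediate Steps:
n = 2
(99*((n + (6 - 1*6))*5))*52 = (99*((2 + (6 - 1*6))*5))*52 = (99*((2 + (6 - 6))*5))*52 = (99*((2 + 0)*5))*52 = (99*(2*5))*52 = (99*10)*52 = 990*52 = 51480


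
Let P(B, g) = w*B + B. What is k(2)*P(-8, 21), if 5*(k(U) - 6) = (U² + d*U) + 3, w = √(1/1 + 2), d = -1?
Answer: -56 - 56*√3 ≈ -152.99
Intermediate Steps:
w = √3 (w = √(1 + 2) = √3 ≈ 1.7320)
k(U) = 33/5 - U/5 + U²/5 (k(U) = 6 + ((U² - U) + 3)/5 = 6 + (3 + U² - U)/5 = 6 + (⅗ - U/5 + U²/5) = 33/5 - U/5 + U²/5)
P(B, g) = B + B*√3 (P(B, g) = √3*B + B = B*√3 + B = B + B*√3)
k(2)*P(-8, 21) = (33/5 - ⅕*2 + (⅕)*2²)*(-8*(1 + √3)) = (33/5 - ⅖ + (⅕)*4)*(-8 - 8*√3) = (33/5 - ⅖ + ⅘)*(-8 - 8*√3) = 7*(-8 - 8*√3) = -56 - 56*√3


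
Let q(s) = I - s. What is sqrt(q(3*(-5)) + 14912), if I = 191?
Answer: sqrt(15118) ≈ 122.96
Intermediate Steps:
q(s) = 191 - s
sqrt(q(3*(-5)) + 14912) = sqrt((191 - 3*(-5)) + 14912) = sqrt((191 - 1*(-15)) + 14912) = sqrt((191 + 15) + 14912) = sqrt(206 + 14912) = sqrt(15118)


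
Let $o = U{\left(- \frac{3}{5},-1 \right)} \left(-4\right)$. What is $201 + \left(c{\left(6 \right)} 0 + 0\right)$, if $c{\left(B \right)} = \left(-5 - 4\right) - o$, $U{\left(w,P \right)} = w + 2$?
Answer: $201$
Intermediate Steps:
$U{\left(w,P \right)} = 2 + w$
$o = - \frac{28}{5}$ ($o = \left(2 - \frac{3}{5}\right) \left(-4\right) = \frac{7}{5} \left(-4\right) = - \frac{28}{5} \approx -5.6$)
$c{\left(B \right)} = - \frac{17}{5}$ ($c{\left(B \right)} = \left(-5 - 4\right) - - \frac{28}{5} = -9 + \frac{28}{5} = - \frac{17}{5}$)
$201 + \left(c{\left(6 \right)} 0 + 0\right) = 201 + \left(\left(- \frac{17}{5}\right) 0 + 0\right) = 201 + \left(0 + 0\right) = 201 + 0 = 201$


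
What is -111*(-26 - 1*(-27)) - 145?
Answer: -256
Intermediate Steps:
-111*(-26 - 1*(-27)) - 145 = -111*(-26 + 27) - 145 = -111*1 - 145 = -111 - 145 = -256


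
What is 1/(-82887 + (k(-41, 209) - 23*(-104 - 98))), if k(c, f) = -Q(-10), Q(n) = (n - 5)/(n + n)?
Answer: -4/312967 ≈ -1.2781e-5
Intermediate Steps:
Q(n) = (-5 + n)/(2*n) (Q(n) = (-5 + n)/((2*n)) = (-5 + n)*(1/(2*n)) = (-5 + n)/(2*n))
k(c, f) = -¾ (k(c, f) = -(-5 - 10)/(2*(-10)) = -(-1)*(-15)/(2*10) = -1*¾ = -¾)
1/(-82887 + (k(-41, 209) - 23*(-104 - 98))) = 1/(-82887 + (-¾ - 23*(-104 - 98))) = 1/(-82887 + (-¾ - 23*(-202))) = 1/(-82887 + (-¾ + 4646)) = 1/(-82887 + 18581/4) = 1/(-312967/4) = -4/312967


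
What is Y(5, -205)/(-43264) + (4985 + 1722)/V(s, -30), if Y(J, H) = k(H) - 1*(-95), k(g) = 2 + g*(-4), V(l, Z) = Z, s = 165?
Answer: -145099579/648960 ≈ -223.59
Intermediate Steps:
k(g) = 2 - 4*g
Y(J, H) = 97 - 4*H (Y(J, H) = (2 - 4*H) - 1*(-95) = (2 - 4*H) + 95 = 97 - 4*H)
Y(5, -205)/(-43264) + (4985 + 1722)/V(s, -30) = (97 - 4*(-205))/(-43264) + (4985 + 1722)/(-30) = (97 + 820)*(-1/43264) + 6707*(-1/30) = 917*(-1/43264) - 6707/30 = -917/43264 - 6707/30 = -145099579/648960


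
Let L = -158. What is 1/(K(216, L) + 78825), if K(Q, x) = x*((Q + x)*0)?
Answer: 1/78825 ≈ 1.2686e-5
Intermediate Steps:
K(Q, x) = 0 (K(Q, x) = x*0 = 0)
1/(K(216, L) + 78825) = 1/(0 + 78825) = 1/78825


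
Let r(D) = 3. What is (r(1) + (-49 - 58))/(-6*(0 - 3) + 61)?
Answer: -104/79 ≈ -1.3165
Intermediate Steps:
(r(1) + (-49 - 58))/(-6*(0 - 3) + 61) = (3 + (-49 - 58))/(-6*(0 - 3) + 61) = (3 - 107)/(-6*(-3) + 61) = -104/(18 + 61) = -104/79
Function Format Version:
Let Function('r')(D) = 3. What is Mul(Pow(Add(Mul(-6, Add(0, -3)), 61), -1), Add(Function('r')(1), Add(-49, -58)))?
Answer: Rational(-104, 79) ≈ -1.3165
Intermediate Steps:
Mul(Pow(Add(Mul(-6, Add(0, -3)), 61), -1), Add(Function('r')(1), Add(-49, -58))) = Mul(Pow(Add(Mul(-6, Add(0, -3)), 61), -1), Add(3, Add(-49, -58))) = Mul(Pow(Add(Mul(-6, -3), 61), -1), Add(3, -107)) = Mul(Pow(Add(18, 61), -1), -104) = Mul(Pow(79, -1), -104) = Mul(Rational(1, 79), -104) = Rational(-104, 79)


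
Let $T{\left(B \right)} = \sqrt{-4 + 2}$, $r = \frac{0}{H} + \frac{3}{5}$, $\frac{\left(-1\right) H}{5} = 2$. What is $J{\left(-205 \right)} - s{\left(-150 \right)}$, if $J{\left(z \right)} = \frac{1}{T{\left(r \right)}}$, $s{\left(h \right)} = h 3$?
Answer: $450 - \frac{i \sqrt{2}}{2} \approx 450.0 - 0.70711 i$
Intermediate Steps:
$H = -10$ ($H = \left(-5\right) 2 = -10$)
$r = \frac{3}{5}$ ($r = \frac{0}{-10} + \frac{3}{5} = 0 \left(- \frac{1}{10}\right) + 3 \cdot \frac{1}{5} = 0 + \frac{3}{5} = \frac{3}{5} \approx 0.6$)
$s{\left(h \right)} = 3 h$
$T{\left(B \right)} = i \sqrt{2}$ ($T{\left(B \right)} = \sqrt{-2} = i \sqrt{2}$)
$J{\left(z \right)} = - \frac{i \sqrt{2}}{2}$ ($J{\left(z \right)} = \frac{1}{i \sqrt{2}} = - \frac{i \sqrt{2}}{2}$)
$J{\left(-205 \right)} - s{\left(-150 \right)} = - \frac{i \sqrt{2}}{2} - 3 \left(-150\right) = - \frac{i \sqrt{2}}{2} - -450 = - \frac{i \sqrt{2}}{2} + 450 = 450 - \frac{i \sqrt{2}}{2}$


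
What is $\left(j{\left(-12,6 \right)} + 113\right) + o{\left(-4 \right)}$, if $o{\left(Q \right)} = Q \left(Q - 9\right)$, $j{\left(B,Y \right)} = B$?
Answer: $153$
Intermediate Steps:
$o{\left(Q \right)} = Q \left(-9 + Q\right)$
$\left(j{\left(-12,6 \right)} + 113\right) + o{\left(-4 \right)} = \left(-12 + 113\right) - 4 \left(-9 - 4\right) = 101 - -52 = 101 + 52 = 153$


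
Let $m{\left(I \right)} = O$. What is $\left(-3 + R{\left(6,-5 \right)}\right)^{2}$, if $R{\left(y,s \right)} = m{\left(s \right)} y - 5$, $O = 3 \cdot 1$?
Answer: $100$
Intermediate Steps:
$O = 3$
$m{\left(I \right)} = 3$
$R{\left(y,s \right)} = -5 + 3 y$ ($R{\left(y,s \right)} = 3 y - 5 = -5 + 3 y$)
$\left(-3 + R{\left(6,-5 \right)}\right)^{2} = \left(-3 + \left(-5 + 3 \cdot 6\right)\right)^{2} = \left(-3 + \left(-5 + 18\right)\right)^{2} = \left(-3 + 13\right)^{2} = 10^{2} = 100$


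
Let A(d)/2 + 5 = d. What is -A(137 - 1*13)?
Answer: -238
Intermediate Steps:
A(d) = -10 + 2*d
-A(137 - 1*13) = -(-10 + 2*(137 - 1*13)) = -(-10 + 2*(137 - 13)) = -(-10 + 2*124) = -(-10 + 248) = -1*238 = -238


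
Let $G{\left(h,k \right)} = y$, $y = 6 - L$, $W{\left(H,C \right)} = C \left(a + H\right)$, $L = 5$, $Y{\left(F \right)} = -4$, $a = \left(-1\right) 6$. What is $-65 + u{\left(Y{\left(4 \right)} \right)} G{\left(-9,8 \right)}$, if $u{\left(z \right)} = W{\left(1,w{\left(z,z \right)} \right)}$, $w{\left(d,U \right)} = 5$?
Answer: $-90$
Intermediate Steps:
$a = -6$
$W{\left(H,C \right)} = C \left(-6 + H\right)$
$u{\left(z \right)} = -25$ ($u{\left(z \right)} = 5 \left(-6 + 1\right) = 5 \left(-5\right) = -25$)
$y = 1$ ($y = 6 - 5 = 1$)
$G{\left(h,k \right)} = 1$
$-65 + u{\left(Y{\left(4 \right)} \right)} G{\left(-9,8 \right)} = -65 - 25 = -90$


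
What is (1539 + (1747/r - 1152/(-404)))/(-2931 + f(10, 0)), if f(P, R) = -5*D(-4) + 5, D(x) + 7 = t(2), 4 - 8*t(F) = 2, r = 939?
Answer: -585616400/1097192391 ≈ -0.53374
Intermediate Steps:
t(F) = ¼ (t(F) = ½ - ⅛*2 = ½ - ¼ = ¼)
D(x) = -27/4 (D(x) = -7 + ¼ = -27/4)
f(P, R) = 155/4 (f(P, R) = -5*(-27/4) + 5 = 135/4 + 5 = 155/4)
(1539 + (1747/r - 1152/(-404)))/(-2931 + f(10, 0)) = (1539 + (1747/939 - 1152/(-404)))/(-2931 + 155/4) = (1539 + (1747*(1/939) - 1152*(-1/404)))/(-11569/4) = (1539 + (1747/939 + 288/101))*(-4/11569) = (1539 + 446879/94839)*(-4/11569) = (146404100/94839)*(-4/11569) = -585616400/1097192391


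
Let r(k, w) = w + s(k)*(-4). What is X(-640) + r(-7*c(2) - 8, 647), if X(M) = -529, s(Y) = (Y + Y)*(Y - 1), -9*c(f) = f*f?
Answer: -9098/81 ≈ -112.32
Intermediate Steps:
c(f) = -f**2/9 (c(f) = -f*f/9 = -f**2/9)
s(Y) = 2*Y*(-1 + Y) (s(Y) = (2*Y)*(-1 + Y) = 2*Y*(-1 + Y))
r(k, w) = w - 8*k*(-1 + k) (r(k, w) = w + (2*k*(-1 + k))*(-4) = w - 8*k*(-1 + k))
X(-640) + r(-7*c(2) - 8, 647) = -529 + (647 - 8*(-(-7)*2**2/9 - 8)*(-1 + (-(-7)*2**2/9 - 8))) = -529 + (647 - 8*(-(-7)*4/9 - 8)*(-1 + (-(-7)*4/9 - 8))) = -529 + (647 - 8*(-7*(-4/9) - 8)*(-1 + (-7*(-4/9) - 8))) = -529 + (647 - 8*(28/9 - 8)*(-1 + (28/9 - 8))) = -529 + (647 - 8*(-44/9)*(-1 - 44/9)) = -529 + (647 - 8*(-44/9)*(-53/9)) = -529 + (647 - 18656/81) = -529 + 33751/81 = -9098/81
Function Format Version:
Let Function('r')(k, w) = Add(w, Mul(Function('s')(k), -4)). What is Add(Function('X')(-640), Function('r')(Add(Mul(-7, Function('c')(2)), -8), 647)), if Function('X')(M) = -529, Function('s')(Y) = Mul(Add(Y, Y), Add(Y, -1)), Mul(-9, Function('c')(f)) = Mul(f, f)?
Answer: Rational(-9098, 81) ≈ -112.32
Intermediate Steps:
Function('c')(f) = Mul(Rational(-1, 9), Pow(f, 2)) (Function('c')(f) = Mul(Rational(-1, 9), Mul(f, f)) = Mul(Rational(-1, 9), Pow(f, 2)))
Function('s')(Y) = Mul(2, Y, Add(-1, Y)) (Function('s')(Y) = Mul(Mul(2, Y), Add(-1, Y)) = Mul(2, Y, Add(-1, Y)))
Function('r')(k, w) = Add(w, Mul(-8, k, Add(-1, k))) (Function('r')(k, w) = Add(w, Mul(Mul(2, k, Add(-1, k)), -4)) = Add(w, Mul(-8, k, Add(-1, k))))
Add(Function('X')(-640), Function('r')(Add(Mul(-7, Function('c')(2)), -8), 647)) = Add(-529, Add(647, Mul(-8, Add(Mul(-7, Mul(Rational(-1, 9), Pow(2, 2))), -8), Add(-1, Add(Mul(-7, Mul(Rational(-1, 9), Pow(2, 2))), -8))))) = Add(-529, Add(647, Mul(-8, Add(Mul(-7, Mul(Rational(-1, 9), 4)), -8), Add(-1, Add(Mul(-7, Mul(Rational(-1, 9), 4)), -8))))) = Add(-529, Add(647, Mul(-8, Add(Mul(-7, Rational(-4, 9)), -8), Add(-1, Add(Mul(-7, Rational(-4, 9)), -8))))) = Add(-529, Add(647, Mul(-8, Add(Rational(28, 9), -8), Add(-1, Add(Rational(28, 9), -8))))) = Add(-529, Add(647, Mul(-8, Rational(-44, 9), Add(-1, Rational(-44, 9))))) = Add(-529, Add(647, Mul(-8, Rational(-44, 9), Rational(-53, 9)))) = Add(-529, Add(647, Rational(-18656, 81))) = Add(-529, Rational(33751, 81)) = Rational(-9098, 81)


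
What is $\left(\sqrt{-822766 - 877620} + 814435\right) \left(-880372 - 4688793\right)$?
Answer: $-4535722896775 - 5569165 i \sqrt{1700386} \approx -4.5357 \cdot 10^{12} - 7.2621 \cdot 10^{9} i$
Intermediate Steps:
$\left(\sqrt{-822766 - 877620} + 814435\right) \left(-880372 - 4688793\right) = \left(\sqrt{-1700386} + 814435\right) \left(-5569165\right) = \left(i \sqrt{1700386} + 814435\right) \left(-5569165\right) = \left(814435 + i \sqrt{1700386}\right) \left(-5569165\right) = -4535722896775 - 5569165 i \sqrt{1700386}$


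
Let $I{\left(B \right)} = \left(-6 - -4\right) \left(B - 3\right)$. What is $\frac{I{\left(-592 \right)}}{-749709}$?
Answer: $- \frac{1190}{749709} \approx -0.0015873$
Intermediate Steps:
$I{\left(B \right)} = 6 - 2 B$ ($I{\left(B \right)} = \left(-6 + 4\right) \left(-3 + B\right) = - 2 \left(-3 + B\right) = 6 - 2 B$)
$\frac{I{\left(-592 \right)}}{-749709} = \frac{6 - -1184}{-749709} = \left(6 + 1184\right) \left(- \frac{1}{749709}\right) = 1190 \left(- \frac{1}{749709}\right) = - \frac{1190}{749709}$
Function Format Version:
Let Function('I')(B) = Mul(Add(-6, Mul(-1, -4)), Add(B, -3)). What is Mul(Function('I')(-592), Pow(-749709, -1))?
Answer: Rational(-1190, 749709) ≈ -0.0015873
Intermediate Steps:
Function('I')(B) = Add(6, Mul(-2, B)) (Function('I')(B) = Mul(Add(-6, 4), Add(-3, B)) = Mul(-2, Add(-3, B)) = Add(6, Mul(-2, B)))
Mul(Function('I')(-592), Pow(-749709, -1)) = Mul(Add(6, Mul(-2, -592)), Pow(-749709, -1)) = Mul(Add(6, 1184), Rational(-1, 749709)) = Mul(1190, Rational(-1, 749709)) = Rational(-1190, 749709)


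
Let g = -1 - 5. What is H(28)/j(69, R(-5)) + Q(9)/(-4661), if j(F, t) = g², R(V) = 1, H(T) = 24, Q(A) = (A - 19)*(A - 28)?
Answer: 8752/13983 ≈ 0.62590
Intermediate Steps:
Q(A) = (-28 + A)*(-19 + A) (Q(A) = (-19 + A)*(-28 + A) = (-28 + A)*(-19 + A))
g = -6
j(F, t) = 36 (j(F, t) = (-6)² = 36)
H(28)/j(69, R(-5)) + Q(9)/(-4661) = 24/36 + (532 + 9² - 47*9)/(-4661) = 24*(1/36) + (532 + 81 - 423)*(-1/4661) = ⅔ + 190*(-1/4661) = ⅔ - 190/4661 = 8752/13983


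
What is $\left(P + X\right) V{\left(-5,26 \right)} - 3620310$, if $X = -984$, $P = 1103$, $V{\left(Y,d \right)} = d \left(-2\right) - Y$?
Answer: $-3625903$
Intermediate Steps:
$V{\left(Y,d \right)} = - Y - 2 d$ ($V{\left(Y,d \right)} = - 2 d - Y = - Y - 2 d$)
$\left(P + X\right) V{\left(-5,26 \right)} - 3620310 = \left(1103 - 984\right) \left(\left(-1\right) \left(-5\right) - 52\right) - 3620310 = 119 \left(5 - 52\right) - 3620310 = 119 \left(-47\right) - 3620310 = -5593 - 3620310 = -3625903$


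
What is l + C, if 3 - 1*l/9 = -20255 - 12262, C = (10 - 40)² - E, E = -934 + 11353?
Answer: 283161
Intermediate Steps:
E = 10419
C = -9519 (C = (10 - 40)² - 1*10419 = (-30)² - 10419 = 900 - 10419 = -9519)
l = 292680 (l = 27 - 9*(-20255 - 12262) = 27 - 9*(-32517) = 27 + 292653 = 292680)
l + C = 292680 - 9519 = 283161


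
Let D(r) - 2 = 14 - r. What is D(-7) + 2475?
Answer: 2498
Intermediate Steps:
D(r) = 16 - r (D(r) = 2 + (14 - r) = 16 - r)
D(-7) + 2475 = (16 - 1*(-7)) + 2475 = (16 + 7) + 2475 = 23 + 2475 = 2498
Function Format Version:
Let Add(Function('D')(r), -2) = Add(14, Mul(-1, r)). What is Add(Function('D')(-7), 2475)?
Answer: 2498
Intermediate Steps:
Function('D')(r) = Add(16, Mul(-1, r)) (Function('D')(r) = Add(2, Add(14, Mul(-1, r))) = Add(16, Mul(-1, r)))
Add(Function('D')(-7), 2475) = Add(Add(16, Mul(-1, -7)), 2475) = Add(Add(16, 7), 2475) = Add(23, 2475) = 2498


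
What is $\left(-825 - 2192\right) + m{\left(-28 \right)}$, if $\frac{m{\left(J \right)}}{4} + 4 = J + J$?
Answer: $-3257$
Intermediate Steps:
$m{\left(J \right)} = -16 + 8 J$ ($m{\left(J \right)} = -16 + 4 \left(J + J\right) = -16 + 4 \cdot 2 J = -16 + 8 J$)
$\left(-825 - 2192\right) + m{\left(-28 \right)} = \left(-825 - 2192\right) + \left(-16 + 8 \left(-28\right)\right) = -3017 - 240 = -3257$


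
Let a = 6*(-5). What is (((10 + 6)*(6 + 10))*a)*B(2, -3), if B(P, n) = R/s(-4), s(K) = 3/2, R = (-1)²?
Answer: -5120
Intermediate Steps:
R = 1
s(K) = 3/2 (s(K) = 3*(½) = 3/2)
a = -30
B(P, n) = ⅔ (B(P, n) = 1/(3/2) = 1*(⅔) = ⅔)
(((10 + 6)*(6 + 10))*a)*B(2, -3) = (((10 + 6)*(6 + 10))*(-30))*(⅔) = ((16*16)*(-30))*(⅔) = (256*(-30))*(⅔) = -7680*⅔ = -5120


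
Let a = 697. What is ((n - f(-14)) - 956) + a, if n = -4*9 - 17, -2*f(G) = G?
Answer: -319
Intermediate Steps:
f(G) = -G/2
n = -53 (n = -36 - 17 = -53)
((n - f(-14)) - 956) + a = ((-53 - (-1)*(-14)/2) - 956) + 697 = ((-53 - 1*7) - 956) + 697 = ((-53 - 7) - 956) + 697 = (-60 - 956) + 697 = -1016 + 697 = -319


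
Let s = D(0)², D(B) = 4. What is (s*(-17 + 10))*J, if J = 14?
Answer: -1568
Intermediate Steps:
s = 16 (s = 4² = 16)
(s*(-17 + 10))*J = (16*(-17 + 10))*14 = (16*(-7))*14 = -112*14 = -1568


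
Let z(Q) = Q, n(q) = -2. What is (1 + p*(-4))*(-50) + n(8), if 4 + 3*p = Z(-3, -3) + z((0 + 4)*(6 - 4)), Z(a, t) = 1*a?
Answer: 44/3 ≈ 14.667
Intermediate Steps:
Z(a, t) = a
p = 1/3 (p = -4/3 + (-3 + (0 + 4)*(6 - 4))/3 = -4/3 + (-3 + 4*2)/3 = -4/3 + (-3 + 8)/3 = -4/3 + (1/3)*5 = -4/3 + 5/3 = 1/3 ≈ 0.33333)
(1 + p*(-4))*(-50) + n(8) = (1 + (1/3)*(-4))*(-50) - 2 = (1 - 4/3)*(-50) - 2 = -1/3*(-50) - 2 = 50/3 - 2 = 44/3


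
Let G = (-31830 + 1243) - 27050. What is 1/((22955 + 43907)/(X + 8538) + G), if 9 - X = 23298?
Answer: -14751/850270249 ≈ -1.7349e-5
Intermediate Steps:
X = -23289 (X = 9 - 1*23298 = 9 - 23298 = -23289)
G = -57637 (G = -30587 - 27050 = -57637)
1/((22955 + 43907)/(X + 8538) + G) = 1/((22955 + 43907)/(-23289 + 8538) - 57637) = 1/(66862/(-14751) - 57637) = 1/(66862*(-1/14751) - 57637) = 1/(-66862/14751 - 57637) = 1/(-850270249/14751) = -14751/850270249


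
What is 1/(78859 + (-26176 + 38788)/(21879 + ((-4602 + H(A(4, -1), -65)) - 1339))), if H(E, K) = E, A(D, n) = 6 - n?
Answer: 5315/419139789 ≈ 1.2681e-5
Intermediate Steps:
1/(78859 + (-26176 + 38788)/(21879 + ((-4602 + H(A(4, -1), -65)) - 1339))) = 1/(78859 + (-26176 + 38788)/(21879 + ((-4602 + (6 - 1*(-1))) - 1339))) = 1/(78859 + 12612/(21879 + ((-4602 + (6 + 1)) - 1339))) = 1/(78859 + 12612/(21879 + ((-4602 + 7) - 1339))) = 1/(78859 + 12612/(21879 + (-4595 - 1339))) = 1/(78859 + 12612/(21879 - 5934)) = 1/(78859 + 12612/15945) = 1/(78859 + 12612*(1/15945)) = 1/(78859 + 4204/5315) = 1/(419139789/5315) = 5315/419139789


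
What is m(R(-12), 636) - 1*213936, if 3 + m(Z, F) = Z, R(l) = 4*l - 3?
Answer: -213990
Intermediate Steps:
R(l) = -3 + 4*l
m(Z, F) = -3 + Z
m(R(-12), 636) - 1*213936 = (-3 + (-3 + 4*(-12))) - 1*213936 = (-3 + (-3 - 48)) - 213936 = (-3 - 51) - 213936 = -54 - 213936 = -213990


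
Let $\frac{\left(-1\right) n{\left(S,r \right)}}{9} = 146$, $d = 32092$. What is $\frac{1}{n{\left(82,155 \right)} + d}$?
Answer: $\frac{1}{30778} \approx 3.2491 \cdot 10^{-5}$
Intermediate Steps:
$n{\left(S,r \right)} = -1314$ ($n{\left(S,r \right)} = \left(-9\right) 146 = -1314$)
$\frac{1}{n{\left(82,155 \right)} + d} = \frac{1}{-1314 + 32092} = \frac{1}{30778}$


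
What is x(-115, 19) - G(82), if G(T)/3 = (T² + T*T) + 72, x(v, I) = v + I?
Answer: -40656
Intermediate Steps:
x(v, I) = I + v
G(T) = 216 + 6*T² (G(T) = 3*((T² + T*T) + 72) = 3*((T² + T²) + 72) = 3*(2*T² + 72) = 3*(72 + 2*T²) = 216 + 6*T²)
x(-115, 19) - G(82) = (19 - 115) - (216 + 6*82²) = -96 - (216 + 6*6724) = -96 - (216 + 40344) = -96 - 1*40560 = -96 - 40560 = -40656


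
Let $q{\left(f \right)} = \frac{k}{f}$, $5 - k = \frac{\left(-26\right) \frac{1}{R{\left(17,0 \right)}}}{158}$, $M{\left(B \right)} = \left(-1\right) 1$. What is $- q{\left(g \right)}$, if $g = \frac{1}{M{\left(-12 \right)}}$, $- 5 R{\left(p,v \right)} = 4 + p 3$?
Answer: $\frac{4332}{869} \approx 4.985$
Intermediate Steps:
$M{\left(B \right)} = -1$
$R{\left(p,v \right)} = - \frac{4}{5} - \frac{3 p}{5}$ ($R{\left(p,v \right)} = - \frac{4 + p 3}{5} = - \frac{4 + 3 p}{5} = - \frac{4}{5} - \frac{3 p}{5}$)
$g = -1$ ($g = \frac{1}{-1} = -1$)
$k = \frac{4332}{869}$ ($k = 5 - \frac{\left(-26\right) \frac{1}{- \frac{4}{5} - \frac{51}{5}}}{158} = 5 - - \frac{26}{- \frac{4}{5} - \frac{51}{5}} \cdot \frac{1}{158} = 5 - - \frac{26}{-11} \cdot \frac{1}{158} = 5 - \left(-26\right) \left(- \frac{1}{11}\right) \frac{1}{158} = 5 - \frac{26}{11} \cdot \frac{1}{158} = 5 - \frac{13}{869} = \frac{4332}{869} \approx 4.985$)
$q{\left(f \right)} = \frac{4332}{869 f}$
$- q{\left(g \right)} = - \frac{4332}{869 \left(-1\right)} = - \frac{4332 \left(-1\right)}{869} = \left(-1\right) \left(- \frac{4332}{869}\right) = \frac{4332}{869}$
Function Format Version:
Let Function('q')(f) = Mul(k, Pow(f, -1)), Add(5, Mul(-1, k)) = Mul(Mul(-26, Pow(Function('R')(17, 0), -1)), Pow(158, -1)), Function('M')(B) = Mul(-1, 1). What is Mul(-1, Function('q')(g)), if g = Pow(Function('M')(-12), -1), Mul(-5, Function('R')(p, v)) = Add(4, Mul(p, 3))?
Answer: Rational(4332, 869) ≈ 4.9850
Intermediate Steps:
Function('M')(B) = -1
Function('R')(p, v) = Add(Rational(-4, 5), Mul(Rational(-3, 5), p)) (Function('R')(p, v) = Mul(Rational(-1, 5), Add(4, Mul(p, 3))) = Mul(Rational(-1, 5), Add(4, Mul(3, p))) = Add(Rational(-4, 5), Mul(Rational(-3, 5), p)))
g = -1 (g = Pow(-1, -1) = -1)
k = Rational(4332, 869) (k = Add(5, Mul(-1, Mul(Mul(-26, Pow(Add(Rational(-4, 5), Mul(Rational(-3, 5), 17)), -1)), Pow(158, -1)))) = Add(5, Mul(-1, Mul(Mul(-26, Pow(Add(Rational(-4, 5), Rational(-51, 5)), -1)), Rational(1, 158)))) = Add(5, Mul(-1, Mul(Mul(-26, Pow(-11, -1)), Rational(1, 158)))) = Add(5, Mul(-1, Mul(Mul(-26, Rational(-1, 11)), Rational(1, 158)))) = Add(5, Mul(-1, Mul(Rational(26, 11), Rational(1, 158)))) = Add(5, Mul(-1, Rational(13, 869))) = Add(5, Rational(-13, 869)) = Rational(4332, 869) ≈ 4.9850)
Function('q')(f) = Mul(Rational(4332, 869), Pow(f, -1))
Mul(-1, Function('q')(g)) = Mul(-1, Mul(Rational(4332, 869), Pow(-1, -1))) = Mul(-1, Mul(Rational(4332, 869), -1)) = Mul(-1, Rational(-4332, 869)) = Rational(4332, 869)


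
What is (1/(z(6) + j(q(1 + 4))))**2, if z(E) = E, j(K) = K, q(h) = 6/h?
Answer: 25/1296 ≈ 0.019290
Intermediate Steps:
(1/(z(6) + j(q(1 + 4))))**2 = (1/(6 + 6/(1 + 4)))**2 = (1/(6 + 6/5))**2 = (1/(36/5))**2 = (5/36)**2 = 25/1296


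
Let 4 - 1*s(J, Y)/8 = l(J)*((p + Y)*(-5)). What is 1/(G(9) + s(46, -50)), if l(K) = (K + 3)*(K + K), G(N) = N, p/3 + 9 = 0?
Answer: -1/13884599 ≈ -7.2022e-8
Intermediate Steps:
p = -27 (p = -27 + 3*0 = -27 + 0 = -27)
l(K) = 2*K*(3 + K) (l(K) = (3 + K)*(2*K) = 2*K*(3 + K))
s(J, Y) = 32 - 16*J*(3 + J)*(135 - 5*Y) (s(J, Y) = 32 - 8*2*J*(3 + J)*(-27 + Y)*(-5) = 32 - 8*2*J*(3 + J)*(135 - 5*Y) = 32 - 16*J*(3 + J)*(135 - 5*Y))
1/(G(9) + s(46, -50)) = 1/(9 + (32 - 2160*46*(3 + 46) + 80*46*(-50)*(3 + 46))) = 1/(9 + (32 - 2160*46*49 + 80*46*(-50)*49)) = 1/(9 + (32 - 4868640 - 9016000)) = 1/(9 - 13884608) = 1/(-13884599) = -1/13884599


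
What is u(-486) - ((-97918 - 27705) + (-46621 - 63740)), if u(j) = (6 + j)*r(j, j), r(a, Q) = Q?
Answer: 469264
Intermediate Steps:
u(j) = j*(6 + j) (u(j) = (6 + j)*j = j*(6 + j))
u(-486) - ((-97918 - 27705) + (-46621 - 63740)) = -486*(6 - 486) - ((-97918 - 27705) + (-46621 - 63740)) = -486*(-480) - (-125623 - 110361) = 233280 - 1*(-235984) = 233280 + 235984 = 469264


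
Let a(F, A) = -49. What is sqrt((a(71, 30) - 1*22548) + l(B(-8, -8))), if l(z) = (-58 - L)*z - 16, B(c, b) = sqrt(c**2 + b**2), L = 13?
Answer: sqrt(-22613 - 568*sqrt(2)) ≈ 153.02*I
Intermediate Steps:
B(c, b) = sqrt(b**2 + c**2)
l(z) = -16 - 71*z (l(z) = (-58 - 1*13)*z - 16 = (-58 - 13)*z - 16 = -71*z - 16 = -16 - 71*z)
sqrt((a(71, 30) - 1*22548) + l(B(-8, -8))) = sqrt((-49 - 1*22548) + (-16 - 71*sqrt((-8)**2 + (-8)**2))) = sqrt((-49 - 22548) + (-16 - 71*sqrt(64 + 64))) = sqrt(-22597 + (-16 - 568*sqrt(2))) = sqrt(-22613 - 568*sqrt(2))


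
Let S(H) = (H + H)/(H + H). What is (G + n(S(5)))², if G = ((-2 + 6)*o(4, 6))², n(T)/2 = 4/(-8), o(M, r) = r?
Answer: 330625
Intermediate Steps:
S(H) = 1 (S(H) = (2*H)/((2*H)) = (2*H)*(1/(2*H)) = 1)
n(T) = -1 (n(T) = 2*(4/(-8)) = 2*(4*(-⅛)) = 2*(-½) = -1)
G = 576 (G = ((-2 + 6)*6)² = (4*6)² = 24² = 576)
(G + n(S(5)))² = (576 - 1)² = 575² = 330625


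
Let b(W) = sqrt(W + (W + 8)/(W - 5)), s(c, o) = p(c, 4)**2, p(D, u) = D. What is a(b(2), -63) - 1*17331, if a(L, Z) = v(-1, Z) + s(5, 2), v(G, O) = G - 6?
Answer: -17313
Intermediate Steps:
v(G, O) = -6 + G
s(c, o) = c**2
b(W) = sqrt(W + (8 + W)/(-5 + W))
a(L, Z) = 18 (a(L, Z) = (-6 - 1) + 5**2 = -7 + 25 = 18)
a(b(2), -63) - 1*17331 = 18 - 1*17331 = 18 - 17331 = -17313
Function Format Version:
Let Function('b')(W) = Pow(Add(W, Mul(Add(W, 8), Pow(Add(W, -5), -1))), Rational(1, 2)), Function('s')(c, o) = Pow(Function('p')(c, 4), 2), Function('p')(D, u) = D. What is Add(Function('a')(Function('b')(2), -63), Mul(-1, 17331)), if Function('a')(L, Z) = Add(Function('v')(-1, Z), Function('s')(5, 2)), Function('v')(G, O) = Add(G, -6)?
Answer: -17313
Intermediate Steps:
Function('v')(G, O) = Add(-6, G)
Function('s')(c, o) = Pow(c, 2)
Function('b')(W) = Pow(Add(W, Mul(Pow(Add(-5, W), -1), Add(8, W))), Rational(1, 2)) (Function('b')(W) = Pow(Add(W, Mul(Add(8, W), Pow(Add(-5, W), -1))), Rational(1, 2)) = Pow(Add(W, Mul(Pow(Add(-5, W), -1), Add(8, W))), Rational(1, 2)))
Function('a')(L, Z) = 18 (Function('a')(L, Z) = Add(Add(-6, -1), Pow(5, 2)) = Add(-7, 25) = 18)
Add(Function('a')(Function('b')(2), -63), Mul(-1, 17331)) = Add(18, Mul(-1, 17331)) = Add(18, -17331) = -17313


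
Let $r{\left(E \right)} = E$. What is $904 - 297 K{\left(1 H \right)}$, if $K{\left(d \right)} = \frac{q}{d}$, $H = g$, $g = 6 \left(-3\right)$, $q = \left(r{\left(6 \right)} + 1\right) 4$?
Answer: $1366$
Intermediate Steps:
$q = 28$ ($q = \left(6 + 1\right) 4 = 7 \cdot 4 = 28$)
$g = -18$
$H = -18$
$K{\left(d \right)} = \frac{28}{d}$
$904 - 297 K{\left(1 H \right)} = 904 - 297 \frac{28}{1 \left(-18\right)} = 904 - 297 \frac{28}{-18} = 904 - 297 \cdot 28 \left(- \frac{1}{18}\right) = 904 - -462 = 904 + 462 = 1366$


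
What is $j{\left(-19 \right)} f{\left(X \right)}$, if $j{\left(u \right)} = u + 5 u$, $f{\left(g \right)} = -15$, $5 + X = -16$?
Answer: $1710$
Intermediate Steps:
$X = -21$ ($X = -5 - 16 = -21$)
$j{\left(u \right)} = 6 u$
$j{\left(-19 \right)} f{\left(X \right)} = 6 \left(-19\right) \left(-15\right) = \left(-114\right) \left(-15\right) = 1710$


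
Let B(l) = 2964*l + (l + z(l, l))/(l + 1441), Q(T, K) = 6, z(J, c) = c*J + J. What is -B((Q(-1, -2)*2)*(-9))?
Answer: 426697848/1333 ≈ 3.2010e+5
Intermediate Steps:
z(J, c) = J + J*c (z(J, c) = J*c + J = J + J*c)
B(l) = 2964*l + (l + l*(1 + l))/(1441 + l) (B(l) = 2964*l + (l + l*(1 + l))/(l + 1441) = 2964*l + (l + l*(1 + l))/(1441 + l))
-B((Q(-1, -2)*2)*(-9)) = -(6*2)*(-9)*(4271126 + 2965*((6*2)*(-9)))/(1441 + (6*2)*(-9)) = -12*(-9)*(4271126 + 2965*(12*(-9)))/(1441 + 12*(-9)) = -(-108)*(4271126 + 2965*(-108))/(1441 - 108) = -(-108)*(4271126 - 320220)/1333 = -(-108)*3950906/1333 = -1*(-426697848/1333) = 426697848/1333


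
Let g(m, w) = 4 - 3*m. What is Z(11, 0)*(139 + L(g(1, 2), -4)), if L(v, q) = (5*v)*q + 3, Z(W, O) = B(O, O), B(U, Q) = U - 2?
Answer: -244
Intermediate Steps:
B(U, Q) = -2 + U
Z(W, O) = -2 + O
L(v, q) = 3 + 5*q*v (L(v, q) = 5*q*v + 3 = 3 + 5*q*v)
Z(11, 0)*(139 + L(g(1, 2), -4)) = (-2 + 0)*(139 + (3 + 5*(-4)*(4 - 3*1))) = -2*(139 + (3 + 5*(-4)*(4 - 3))) = -2*(139 + (3 + 5*(-4)*1)) = -2*(139 + (3 - 20)) = -2*(139 - 17) = -2*122 = -244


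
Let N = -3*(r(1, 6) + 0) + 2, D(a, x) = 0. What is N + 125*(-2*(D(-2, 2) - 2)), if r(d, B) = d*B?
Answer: 484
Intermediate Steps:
r(d, B) = B*d
N = -16 (N = -3*(6*1 + 0) + 2 = -3*(6 + 0) + 2 = -3*6 + 2 = -18 + 2 = -16)
N + 125*(-2*(D(-2, 2) - 2)) = -16 + 125*(-2*(0 - 2)) = -16 + 125*(-2*(-2)) = -16 + 125*4 = -16 + 500 = 484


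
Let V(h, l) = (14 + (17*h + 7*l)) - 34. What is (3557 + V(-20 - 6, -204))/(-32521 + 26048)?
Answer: -1667/6473 ≈ -0.25753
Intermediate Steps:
V(h, l) = -20 + 7*l + 17*h (V(h, l) = (14 + (7*l + 17*h)) - 34 = (14 + 7*l + 17*h) - 34 = -20 + 7*l + 17*h)
(3557 + V(-20 - 6, -204))/(-32521 + 26048) = (3557 + (-20 + 7*(-204) + 17*(-20 - 6)))/(-32521 + 26048) = (3557 + (-20 - 1428 + 17*(-26)))/(-6473) = (3557 + (-20 - 1428 - 442))*(-1/6473) = (3557 - 1890)*(-1/6473) = 1667*(-1/6473) = -1667/6473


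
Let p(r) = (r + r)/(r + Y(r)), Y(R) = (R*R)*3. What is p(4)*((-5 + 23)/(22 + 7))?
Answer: 36/377 ≈ 0.095491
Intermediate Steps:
Y(R) = 3*R² (Y(R) = R²*3 = 3*R²)
p(r) = 2*r/(r + 3*r²) (p(r) = (r + r)/(r + 3*r²) = (2*r)/(r + 3*r²) = 2*r/(r + 3*r²))
p(4)*((-5 + 23)/(22 + 7)) = (2/(1 + 3*4))*((-5 + 23)/(22 + 7)) = (2/(1 + 12))*(18/29) = (2/13)*(18*(1/29)) = (2*(1/13))*(18/29) = (2/13)*(18/29) = 36/377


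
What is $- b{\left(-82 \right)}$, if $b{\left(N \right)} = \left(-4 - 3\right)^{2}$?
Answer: $-49$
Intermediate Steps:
$b{\left(N \right)} = 49$ ($b{\left(N \right)} = \left(-7\right)^{2} = 49$)
$- b{\left(-82 \right)} = \left(-1\right) 49 = -49$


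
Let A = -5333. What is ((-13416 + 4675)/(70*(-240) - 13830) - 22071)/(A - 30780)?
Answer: 676025989/1106141190 ≈ 0.61116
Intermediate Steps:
((-13416 + 4675)/(70*(-240) - 13830) - 22071)/(A - 30780) = ((-13416 + 4675)/(70*(-240) - 13830) - 22071)/(-5333 - 30780) = (-8741/(-16800 - 13830) - 22071)/(-36113) = (-8741/(-30630) - 22071)*(-1/36113) = (-8741*(-1/30630) - 22071)*(-1/36113) = (8741/30630 - 22071)*(-1/36113) = -676025989/30630*(-1/36113) = 676025989/1106141190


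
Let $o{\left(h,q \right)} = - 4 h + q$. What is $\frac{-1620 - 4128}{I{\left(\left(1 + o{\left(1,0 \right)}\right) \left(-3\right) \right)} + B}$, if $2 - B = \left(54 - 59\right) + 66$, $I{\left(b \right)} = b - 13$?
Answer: $\frac{1916}{21} \approx 91.238$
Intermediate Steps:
$o{\left(h,q \right)} = q - 4 h$
$I{\left(b \right)} = -13 + b$ ($I{\left(b \right)} = b - 13 = -13 + b$)
$B = -59$ ($B = 2 - \left(\left(54 - 59\right) + 66\right) = 2 - \left(-5 + 66\right) = 2 - 61 = -59$)
$\frac{-1620 - 4128}{I{\left(\left(1 + o{\left(1,0 \right)}\right) \left(-3\right) \right)} + B} = \frac{-1620 - 4128}{\left(-13 + \left(1 + \left(0 - 4\right)\right) \left(-3\right)\right) - 59} = - \frac{5748}{\left(-13 + \left(1 + \left(0 - 4\right)\right) \left(-3\right)\right) - 59} = - \frac{5748}{\left(-13 + \left(1 - 4\right) \left(-3\right)\right) - 59} = - \frac{5748}{\left(-13 - -9\right) - 59} = - \frac{5748}{\left(-13 + 9\right) - 59} = - \frac{5748}{-4 - 59} = - \frac{5748}{-63} = \left(-5748\right) \left(- \frac{1}{63}\right) = \frac{1916}{21}$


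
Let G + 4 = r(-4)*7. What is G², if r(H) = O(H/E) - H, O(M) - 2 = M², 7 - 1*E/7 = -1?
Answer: 1134225/784 ≈ 1446.7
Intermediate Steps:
E = 56 (E = 49 - 7*(-1) = 49 + 7 = 56)
O(M) = 2 + M²
r(H) = 2 - H + H²/3136 (r(H) = (2 + (H/56)²) - H = (2 + H²/3136) - H = 2 - H + H²/3136)
G = 1065/28 (G = -4 + (2 - 1*(-4) + (1/3136)*(-4)²)*7 = -4 + (2 + 4 + (1/3136)*16)*7 = -4 + (2 + 4 + 1/196)*7 = -4 + (1177/196)*7 = -4 + 1177/28 = 1065/28 ≈ 38.036)
G² = (1065/28)² = 1134225/784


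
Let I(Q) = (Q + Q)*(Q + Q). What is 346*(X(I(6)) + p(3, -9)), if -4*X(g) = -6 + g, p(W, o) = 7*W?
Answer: -4671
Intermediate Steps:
I(Q) = 4*Q² (I(Q) = (2*Q)*(2*Q) = 4*Q²)
X(g) = 3/2 - g/4 (X(g) = -(-6 + g)/4 = 3/2 - g/4)
346*(X(I(6)) + p(3, -9)) = 346*((3/2 - 6²) + 7*3) = 346*((3/2 - 36) + 21) = 346*(-69/2 + 21) = 346*(-27/2) = -4671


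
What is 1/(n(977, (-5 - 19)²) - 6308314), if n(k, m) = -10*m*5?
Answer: -1/6337114 ≈ -1.5780e-7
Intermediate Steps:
n(k, m) = -50*m
1/(n(977, (-5 - 19)²) - 6308314) = 1/(-50*(-5 - 19)² - 6308314) = 1/(-50*(-24)² - 6308314) = 1/(-50*576 - 6308314) = 1/(-28800 - 6308314) = 1/(-6337114) = -1/6337114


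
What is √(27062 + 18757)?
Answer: 3*√5091 ≈ 214.05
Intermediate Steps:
√(27062 + 18757) = √45819 = 3*√5091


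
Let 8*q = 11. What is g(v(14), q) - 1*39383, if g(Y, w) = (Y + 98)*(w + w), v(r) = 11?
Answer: -156333/4 ≈ -39083.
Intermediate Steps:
q = 11/8 (q = (⅛)*11 = 11/8 ≈ 1.3750)
g(Y, w) = 2*w*(98 + Y) (g(Y, w) = (98 + Y)*(2*w) = 2*w*(98 + Y))
g(v(14), q) - 1*39383 = 2*(11/8)*(98 + 11) - 1*39383 = 2*(11/8)*109 - 39383 = 1199/4 - 39383 = -156333/4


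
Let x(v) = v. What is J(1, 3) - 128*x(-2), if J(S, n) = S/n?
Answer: 769/3 ≈ 256.33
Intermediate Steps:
J(1, 3) - 128*x(-2) = 1/3 - 128*(-2) = 1*(⅓) + 256 = ⅓ + 256 = 769/3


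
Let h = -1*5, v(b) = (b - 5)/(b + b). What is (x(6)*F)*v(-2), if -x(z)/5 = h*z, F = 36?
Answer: 9450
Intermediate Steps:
v(b) = (-5 + b)/(2*b) (v(b) = (-5 + b)/((2*b)) = (-5 + b)*(1/(2*b)) = (-5 + b)/(2*b))
h = -5
x(z) = 25*z (x(z) = -(-25)*z = 25*z)
(x(6)*F)*v(-2) = ((25*6)*36)*((½)*(-5 - 2)/(-2)) = (150*36)*((½)*(-½)*(-7)) = 5400*(7/4) = 9450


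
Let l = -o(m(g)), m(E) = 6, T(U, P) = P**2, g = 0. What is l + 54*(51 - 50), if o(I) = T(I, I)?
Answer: 18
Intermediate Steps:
o(I) = I**2
l = -36 (l = -1*6**2 = -1*36 = -36)
l + 54*(51 - 50) = -36 + 54*(51 - 50) = -36 + 54*1 = -36 + 54 = 18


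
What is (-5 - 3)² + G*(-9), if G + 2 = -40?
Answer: 442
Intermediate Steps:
G = -42 (G = -2 - 40 = -42)
(-5 - 3)² + G*(-9) = (-5 - 3)² - 42*(-9) = (-8)² + 378 = 64 + 378 = 442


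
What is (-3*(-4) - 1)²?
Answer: 121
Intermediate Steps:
(-3*(-4) - 1)² = (12 - 1)² = 11² = 121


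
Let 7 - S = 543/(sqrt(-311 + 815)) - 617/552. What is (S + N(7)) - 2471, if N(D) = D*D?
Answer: -1332463/552 - 181*sqrt(14)/28 ≈ -2438.1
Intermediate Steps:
S = 4481/552 - 181*sqrt(14)/28 (S = 7 - (543/(sqrt(-311 + 815)) - 617/552) = 7 - (543/(sqrt(504)) - 617*1/552) = 7 - (543/((6*sqrt(14))) - 617/552) = 7 - (543*(sqrt(14)/84) - 617/552) = 7 - (181*sqrt(14)/28 - 617/552) = 7 - (-617/552 + 181*sqrt(14)/28) = 7 + (617/552 - 181*sqrt(14)/28) = 4481/552 - 181*sqrt(14)/28 ≈ -16.069)
N(D) = D**2
(S + N(7)) - 2471 = ((4481/552 - 181*sqrt(14)/28) + 7**2) - 2471 = ((4481/552 - 181*sqrt(14)/28) + 49) - 2471 = (31529/552 - 181*sqrt(14)/28) - 2471 = -1332463/552 - 181*sqrt(14)/28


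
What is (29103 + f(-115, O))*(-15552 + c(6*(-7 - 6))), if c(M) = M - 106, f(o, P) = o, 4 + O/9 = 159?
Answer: -456155168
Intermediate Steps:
O = 1395 (O = -36 + 9*159 = -36 + 1431 = 1395)
c(M) = -106 + M
(29103 + f(-115, O))*(-15552 + c(6*(-7 - 6))) = (29103 - 115)*(-15552 + (-106 + 6*(-7 - 6))) = 28988*(-15552 + (-106 + 6*(-13))) = 28988*(-15552 + (-106 - 78)) = 28988*(-15552 - 184) = 28988*(-15736) = -456155168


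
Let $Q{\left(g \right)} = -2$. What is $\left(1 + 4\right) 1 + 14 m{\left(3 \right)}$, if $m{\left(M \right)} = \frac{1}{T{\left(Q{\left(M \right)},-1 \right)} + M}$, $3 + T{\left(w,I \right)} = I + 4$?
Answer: $\frac{29}{3} \approx 9.6667$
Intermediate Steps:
$T{\left(w,I \right)} = 1 + I$ ($T{\left(w,I \right)} = -3 + \left(I + 4\right) = -3 + \left(4 + I\right) = 1 + I$)
$m{\left(M \right)} = \frac{1}{M}$ ($m{\left(M \right)} = \frac{1}{\left(1 - 1\right) + M} = \frac{1}{0 + M} = \frac{1}{M}$)
$\left(1 + 4\right) 1 + 14 m{\left(3 \right)} = \left(1 + 4\right) 1 + \frac{14}{3} = 5 \cdot 1 + 14 \cdot \frac{1}{3} = 5 + \frac{14}{3} = \frac{29}{3}$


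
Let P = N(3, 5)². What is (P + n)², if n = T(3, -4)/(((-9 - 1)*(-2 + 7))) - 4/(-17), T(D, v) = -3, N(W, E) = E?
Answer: 462293001/722500 ≈ 639.85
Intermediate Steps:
n = 251/850 (n = -3*1/((-9 - 1)*(-2 + 7)) - 4/(-17) = -3/((-10*5)) - 4*(-1/17) = -3/(-50) + 4/17 = -3*(-1/50) + 4/17 = 3/50 + 4/17 = 251/850 ≈ 0.29529)
P = 25 (P = 5² = 25)
(P + n)² = (25 + 251/850)² = (21501/850)² = 462293001/722500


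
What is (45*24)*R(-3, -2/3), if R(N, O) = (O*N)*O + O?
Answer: -2160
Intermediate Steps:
R(N, O) = O + N*O² (R(N, O) = (N*O)*O + O = N*O² + O = O + N*O²)
(45*24)*R(-3, -2/3) = (45*24)*((-2/3)*(1 - (-6)/3)) = 1080*((-2*⅓)*(1 - (-6)/3)) = 1080*(-2*(1 - 3*(-⅔))/3) = 1080*(-2*(1 + 2)/3) = 1080*(-⅔*3) = 1080*(-2) = -2160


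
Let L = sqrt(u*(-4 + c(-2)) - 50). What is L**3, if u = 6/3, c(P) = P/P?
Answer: -112*I*sqrt(14) ≈ -419.07*I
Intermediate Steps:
c(P) = 1
u = 2 (u = 6*(1/3) = 2)
L = 2*I*sqrt(14) (L = sqrt(2*(-4 + 1) - 50) = sqrt(2*(-3) - 50) = sqrt(-6 - 50) = sqrt(-56) = 2*I*sqrt(14) ≈ 7.4833*I)
L**3 = (2*I*sqrt(14))**3 = -112*I*sqrt(14)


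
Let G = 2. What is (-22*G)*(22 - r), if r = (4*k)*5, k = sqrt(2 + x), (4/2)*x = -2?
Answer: -88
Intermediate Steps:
x = -1 (x = (1/2)*(-2) = -1)
k = 1 (k = sqrt(2 - 1) = sqrt(1) = 1)
r = 20 (r = (4*1)*5 = 4*5 = 20)
(-22*G)*(22 - r) = (-22*2)*(22 - 1*20) = -44*(22 - 20) = -44*2 = -88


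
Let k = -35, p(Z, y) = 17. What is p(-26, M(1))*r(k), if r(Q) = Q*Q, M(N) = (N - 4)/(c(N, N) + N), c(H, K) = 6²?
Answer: 20825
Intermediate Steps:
c(H, K) = 36
M(N) = (-4 + N)/(36 + N) (M(N) = (N - 4)/(36 + N) = (-4 + N)/(36 + N))
r(Q) = Q²
p(-26, M(1))*r(k) = 17*(-35)² = 17*1225 = 20825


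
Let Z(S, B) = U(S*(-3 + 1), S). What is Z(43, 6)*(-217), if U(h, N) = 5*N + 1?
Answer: -46872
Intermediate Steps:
U(h, N) = 1 + 5*N
Z(S, B) = 1 + 5*S
Z(43, 6)*(-217) = (1 + 5*43)*(-217) = (1 + 215)*(-217) = 216*(-217) = -46872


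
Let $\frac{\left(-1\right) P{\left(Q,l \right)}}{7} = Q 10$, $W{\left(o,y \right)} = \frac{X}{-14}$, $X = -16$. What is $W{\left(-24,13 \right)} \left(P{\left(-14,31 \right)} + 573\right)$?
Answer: $\frac{12424}{7} \approx 1774.9$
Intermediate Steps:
$W{\left(o,y \right)} = \frac{8}{7}$ ($W{\left(o,y \right)} = - \frac{16}{-14} = \left(-16\right) \left(- \frac{1}{14}\right) = \frac{8}{7}$)
$P{\left(Q,l \right)} = - 70 Q$ ($P{\left(Q,l \right)} = - 7 Q 10 = - 7 \cdot 10 Q = - 70 Q$)
$W{\left(-24,13 \right)} \left(P{\left(-14,31 \right)} + 573\right) = \frac{8 \left(\left(-70\right) \left(-14\right) + 573\right)}{7} = \frac{8 \left(980 + 573\right)}{7} = \frac{8}{7} \cdot 1553 = \frac{12424}{7}$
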